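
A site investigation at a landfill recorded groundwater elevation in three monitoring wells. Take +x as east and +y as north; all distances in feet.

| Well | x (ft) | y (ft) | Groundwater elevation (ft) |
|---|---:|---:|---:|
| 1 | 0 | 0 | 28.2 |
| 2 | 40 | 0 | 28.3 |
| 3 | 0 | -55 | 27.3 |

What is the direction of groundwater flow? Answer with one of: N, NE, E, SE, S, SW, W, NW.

S

∂h/∂x = (28.3 − 28.2) / (40 − 0) = +0.002500
∂h/∂y = (27.3 − 28.2) / (-55 − 0) = +0.01636
Flow = −∇h = (-0.002500 east, -0.01636 north), which points south.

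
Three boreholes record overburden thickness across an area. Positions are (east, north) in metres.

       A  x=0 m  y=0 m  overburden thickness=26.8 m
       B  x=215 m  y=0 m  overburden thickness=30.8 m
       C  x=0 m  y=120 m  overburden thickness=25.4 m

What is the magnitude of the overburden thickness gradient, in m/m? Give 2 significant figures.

∂d/∂x = (30.8 − 26.8) / (215 − 0) = +0.01860
∂d/∂y = (25.4 − 26.8) / (120 − 0) = -0.01167
|∇f| = √(0.01860² + -0.01167²) = 0.02196 m/m

0.022 m/m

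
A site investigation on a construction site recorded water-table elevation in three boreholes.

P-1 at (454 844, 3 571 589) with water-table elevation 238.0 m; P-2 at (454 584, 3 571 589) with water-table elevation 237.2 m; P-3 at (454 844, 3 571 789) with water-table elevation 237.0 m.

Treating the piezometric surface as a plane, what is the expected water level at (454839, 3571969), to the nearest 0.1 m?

236.1 m

∂h/∂x = (237.2 − 238.0) / (454584 − 454844) = +0.003077
∂h/∂y = (237.0 − 238.0) / (3571789 − 3571589) = -0.005000
h(454839, 3571969) = 238.0 + (+0.003077)·(-5) + (-0.005000)·(380) = 238.0 -0.015 -1.900 = 236.085 m.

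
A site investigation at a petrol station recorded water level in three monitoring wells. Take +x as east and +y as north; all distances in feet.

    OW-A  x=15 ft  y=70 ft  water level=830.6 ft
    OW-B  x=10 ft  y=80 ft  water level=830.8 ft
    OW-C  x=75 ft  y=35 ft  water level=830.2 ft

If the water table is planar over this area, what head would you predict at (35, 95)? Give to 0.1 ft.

831.3 ft

Taking OW-A as reference: OW-B−OW-A = (-5, 10, +0.2); OW-C−OW-A = (60, -35, -0.4).
Determinant of the coordinate differences = (-5)·(-35) − 60·10 = -425.
∂h/∂x = [(+0.2)·(-35) − (-0.4)·10] / -425 = +0.007059
∂h/∂y = [(-5)·(-0.4) − 60·(+0.2)] / -425 = +0.02353
h(35, 95) = 830.6 + (+0.007059)·(20) + (+0.02353)·(25) = 830.6 +0.141 +0.588 = 831.329 ft.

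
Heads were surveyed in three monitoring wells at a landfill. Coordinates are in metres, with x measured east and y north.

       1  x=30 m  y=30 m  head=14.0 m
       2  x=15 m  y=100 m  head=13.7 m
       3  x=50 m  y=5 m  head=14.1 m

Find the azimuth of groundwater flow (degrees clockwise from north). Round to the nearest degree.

006°

Taking 1 as reference: 2−1 = (-15, 70, -0.3); 3−1 = (20, -25, +0.1).
Determinant of the coordinate differences = (-15)·(-25) − 20·70 = -1025.
∂h/∂x = [(-0.3)·(-25) − (+0.1)·70] / -1025 = -0.0004878
∂h/∂y = [(-15)·(+0.1) − 20·(-0.3)] / -1025 = -0.004390
Flow direction (−∇h) has components (+0.0004878 E, +0.004390 N).
Azimuth = atan2(E, N) = atan2(+0.0004878, +0.004390) = 6.3° ≈ 006°.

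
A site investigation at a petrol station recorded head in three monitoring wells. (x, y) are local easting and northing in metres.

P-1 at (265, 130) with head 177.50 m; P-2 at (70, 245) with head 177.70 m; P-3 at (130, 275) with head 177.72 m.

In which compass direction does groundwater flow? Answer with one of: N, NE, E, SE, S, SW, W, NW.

Three-point gradient (reference P-1): Δ to P-2 = (-195, 115, +0.20), Δ to P-3 = (-135, 145, +0.22).
∂h/∂x = -0.0002902, ∂h/∂y = +0.001247 (det = -12750).
Flow = −∇h = (+0.0002902 east, -0.001247 north), which points south.

S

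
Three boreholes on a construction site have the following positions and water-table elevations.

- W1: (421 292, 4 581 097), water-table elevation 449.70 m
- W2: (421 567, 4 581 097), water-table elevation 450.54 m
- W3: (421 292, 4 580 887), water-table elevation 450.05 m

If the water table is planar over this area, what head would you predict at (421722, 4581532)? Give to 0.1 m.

∂h/∂x = (450.54 − 449.70) / (421567 − 421292) = +0.003055
∂h/∂y = (450.05 − 449.70) / (4580887 − 4581097) = -0.001667
h(421722, 4581532) = 449.70 + (+0.003055)·(430) + (-0.001667)·(435) = 449.70 +1.313 -0.725 = 450.288 m.

450.3 m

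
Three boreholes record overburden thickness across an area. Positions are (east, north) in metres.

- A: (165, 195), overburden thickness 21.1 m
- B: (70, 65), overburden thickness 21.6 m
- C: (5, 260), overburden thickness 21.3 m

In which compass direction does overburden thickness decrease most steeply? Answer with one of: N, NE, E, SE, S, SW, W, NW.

NE

Differences from A: to B (Δx, Δy, Δh) = (-95, -130, +0.5); to C = (-160, 65, +0.2).
Solve a·Δx + b·Δy = Δd: det = (-95)·65 − (-160)·(-130) = -26975.
∂d/∂x = [(+0.5)·65 − (+0.2)·(-130)] / -26975 = -0.002169
∂d/∂y = [(-95)·(+0.2) − (-160)·(+0.5)] / -26975 = -0.002261
Steepest decrease is along −∇f = (+0.002169 E, +0.002261 N) → northeast.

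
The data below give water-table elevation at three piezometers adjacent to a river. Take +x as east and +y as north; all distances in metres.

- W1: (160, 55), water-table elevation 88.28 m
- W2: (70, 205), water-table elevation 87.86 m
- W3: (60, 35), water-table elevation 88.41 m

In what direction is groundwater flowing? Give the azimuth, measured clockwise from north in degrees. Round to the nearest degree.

012°

Three-point gradient (reference W1): Δ to W2 = (-90, 150, -0.42), Δ to W3 = (-100, -20, +0.13).
∂h/∂x = -0.0006607, ∂h/∂y = -0.003196 (det = 16800).
Flow direction (−∇h) has components (+0.0006607 E, +0.003196 N).
Azimuth = atan2(E, N) = atan2(+0.0006607, +0.003196) = 11.7° ≈ 012°.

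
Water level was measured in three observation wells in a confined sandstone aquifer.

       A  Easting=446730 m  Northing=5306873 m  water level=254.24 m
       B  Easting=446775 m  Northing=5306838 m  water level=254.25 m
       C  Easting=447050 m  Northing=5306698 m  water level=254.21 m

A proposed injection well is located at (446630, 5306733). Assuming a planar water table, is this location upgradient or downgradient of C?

With h = a·x + b·y + c and A as origin, the differences give:
  45·a + (-35)·b = +0.01
  320·a + (-175)·b = -0.03
Eliminate b (×(-175) and ×(-35), subtract): 3325·a = -2.800 → a = ∂h/∂x = -0.0008421
Back-substitute: b = ∂h/∂y = -0.001368.
Head at (446630, 5306733) = 254.24 + (-0.0008421)·(-100) + (-0.001368)·(-140) = 254.52 m.
That is higher than the 254.21 m at C, so the point is upgradient.

upgradient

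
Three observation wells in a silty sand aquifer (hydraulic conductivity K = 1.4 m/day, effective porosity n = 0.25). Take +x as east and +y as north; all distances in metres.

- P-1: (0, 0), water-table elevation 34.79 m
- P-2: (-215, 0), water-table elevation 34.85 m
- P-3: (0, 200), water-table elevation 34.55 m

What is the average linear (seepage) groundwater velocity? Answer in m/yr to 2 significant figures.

2.5 m/yr

∂h/∂x = (34.85 − 34.79) / (-215 − 0) = -0.0002791
∂h/∂y = (34.55 − 34.79) / (200 − 0) = -0.001200
|∇h| = √(-0.0002791² + -0.001200²) = 0.001232
Seepage velocity v = K·i/n = 1.4 × 0.001232 / 0.25 = 0.006899 m/day = 2.52 m/yr.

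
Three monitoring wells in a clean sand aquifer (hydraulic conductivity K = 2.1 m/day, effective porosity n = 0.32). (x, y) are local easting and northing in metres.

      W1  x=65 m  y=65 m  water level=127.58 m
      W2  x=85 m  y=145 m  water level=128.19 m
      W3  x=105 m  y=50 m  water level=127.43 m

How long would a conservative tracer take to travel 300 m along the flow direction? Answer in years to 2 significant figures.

With h = a·x + b·y + c and W1 as origin, the differences give:
  20·a + 80·b = +0.61
  40·a + (-15)·b = -0.15
Eliminate b (×(-15) and ×80, subtract): -3500·a = 2.850 → a = ∂h/∂x = -0.0008143
Back-substitute: b = ∂h/∂y = +0.007829.
|∇h| = √(-0.0008143² + 0.007829²) = 0.007871
Seepage velocity v = K·i/n = 2.1 × 0.007871 / 0.32 = 0.05165 m/day.
t = 300 / 0.05165 = 5808 days = 15.9 years.

16 years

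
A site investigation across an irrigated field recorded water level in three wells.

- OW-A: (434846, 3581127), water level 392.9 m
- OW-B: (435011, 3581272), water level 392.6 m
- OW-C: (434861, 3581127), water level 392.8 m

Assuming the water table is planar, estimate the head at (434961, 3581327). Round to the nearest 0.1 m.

393.2 m

Three-point gradient (reference OW-A): Δ to OW-B = (165, 145, -0.3), Δ to OW-C = (15, 0, -0.1).
∂h/∂x = -0.006667, ∂h/∂y = +0.005517 (det = -2175).
h(434961, 3581327) = 392.9 + (-0.006667)·(115) + (+0.005517)·(200) = 392.9 -0.767 +1.103 = 393.237 m.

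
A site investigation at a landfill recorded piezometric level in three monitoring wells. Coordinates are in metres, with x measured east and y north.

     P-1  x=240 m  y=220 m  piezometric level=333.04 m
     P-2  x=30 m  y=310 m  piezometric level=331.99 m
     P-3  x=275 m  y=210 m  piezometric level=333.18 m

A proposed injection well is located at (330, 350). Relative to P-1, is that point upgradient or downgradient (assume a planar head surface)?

With h = a·x + b·y + c and P-1 as origin, the differences give:
  (-210)·a + 90·b = -1.05
  35·a + (-10)·b = +0.14
Eliminate b (×(-10) and ×90, subtract): -1050·a = -2.100 → a = ∂h/∂x = +0.002000
Back-substitute: b = ∂h/∂y = -0.007000.
Head at (330, 350) = 333.04 + (+0.002000)·(90) + (-0.007000)·(130) = 332.31 m.
That is lower than the 333.04 m at P-1, so the point is downgradient.

downgradient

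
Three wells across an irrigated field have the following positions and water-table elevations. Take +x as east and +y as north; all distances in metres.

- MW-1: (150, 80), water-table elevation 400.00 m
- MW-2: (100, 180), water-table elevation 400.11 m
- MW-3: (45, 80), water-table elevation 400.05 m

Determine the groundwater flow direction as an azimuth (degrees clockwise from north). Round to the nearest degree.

With h = a·x + b·y + c and MW-1 as origin, the differences give:
  (-50)·a + 100·b = +0.11
  (-105)·a + 0·b = +0.05
Eliminate b (×0 and ×100, subtract): 10500·a = -5.000 → a = ∂h/∂x = -0.0004762
Back-substitute: b = ∂h/∂y = +0.0008619.
Flow direction (−∇h) has components (+0.0004762 E, -0.0008619 N).
Azimuth = atan2(E, N) = atan2(+0.0004762, -0.0008619) = 151.1° ≈ 151°.

151°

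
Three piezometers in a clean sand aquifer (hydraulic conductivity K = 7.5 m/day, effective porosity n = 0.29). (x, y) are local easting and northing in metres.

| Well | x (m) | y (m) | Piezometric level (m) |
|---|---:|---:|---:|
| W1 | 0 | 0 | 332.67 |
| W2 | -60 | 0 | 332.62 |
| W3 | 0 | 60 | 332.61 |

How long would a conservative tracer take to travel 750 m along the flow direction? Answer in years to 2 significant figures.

61 years

∂h/∂x = (332.62 − 332.67) / (-60 − 0) = +0.0008333
∂h/∂y = (332.61 − 332.67) / (60 − 0) = -0.001000
|∇h| = √(0.0008333² + -0.001000²) = 0.001302
Seepage velocity v = K·i/n = 7.5 × 0.001302 / 0.29 = 0.03367 m/day.
t = 750 / 0.03367 = 2.228e+04 days = 61 years.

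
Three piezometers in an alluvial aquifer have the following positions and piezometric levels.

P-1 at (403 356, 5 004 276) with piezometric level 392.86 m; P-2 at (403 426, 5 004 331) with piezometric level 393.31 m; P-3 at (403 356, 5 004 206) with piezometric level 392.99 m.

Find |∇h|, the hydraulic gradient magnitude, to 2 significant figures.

Three-point gradient (reference P-1): Δ to P-2 = (70, 55, +0.45), Δ to P-3 = (0, -70, +0.13).
∂h/∂x = +0.007888, ∂h/∂y = -0.001857 (det = -4900).
|∇h| = √(0.007888² + -0.001857²) = 0.008104

0.0081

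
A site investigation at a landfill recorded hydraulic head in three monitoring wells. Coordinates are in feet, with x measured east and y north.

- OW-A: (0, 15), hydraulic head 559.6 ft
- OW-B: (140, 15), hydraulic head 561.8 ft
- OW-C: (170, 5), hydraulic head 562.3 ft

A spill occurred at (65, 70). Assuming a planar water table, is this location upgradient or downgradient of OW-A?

Taking OW-A as reference: OW-B−OW-A = (140, 0, +2.2); OW-C−OW-A = (170, -10, +2.7).
Solve a·Δx + b·Δy = Δh: det = 140·(-10) − 170·0 = -1400.
∂h/∂x = [(+2.2)·(-10) − (+2.7)·0] / -1400 = +0.01571
∂h/∂y = [140·(+2.7) − 170·(+2.2)] / -1400 = -0.002857
Head at (65, 70) = 559.6 + (+0.01571)·(65) + (-0.002857)·(55) = 560.46 ft.
That is higher than the 559.6 ft at OW-A, so the point is upgradient.

upgradient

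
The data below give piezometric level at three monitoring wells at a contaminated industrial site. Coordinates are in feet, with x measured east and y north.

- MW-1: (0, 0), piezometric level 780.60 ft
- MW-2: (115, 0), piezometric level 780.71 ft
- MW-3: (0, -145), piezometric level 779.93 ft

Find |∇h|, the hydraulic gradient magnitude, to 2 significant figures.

∂h/∂x = (780.71 − 780.60) / (115 − 0) = +0.0009565
∂h/∂y = (779.93 − 780.60) / (-145 − 0) = +0.004621
|∇h| = √(0.0009565² + 0.004621²) = 0.004719

0.0047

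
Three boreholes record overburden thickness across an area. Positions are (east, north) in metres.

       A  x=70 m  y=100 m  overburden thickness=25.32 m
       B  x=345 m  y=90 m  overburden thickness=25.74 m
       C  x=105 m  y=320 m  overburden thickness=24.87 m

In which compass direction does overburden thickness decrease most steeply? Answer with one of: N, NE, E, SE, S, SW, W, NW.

With d = a·x + b·y + c and A as origin, the differences give:
  275·a + (-10)·b = +0.42
  35·a + 220·b = -0.45
Eliminate b (×220 and ×(-10), subtract): 60850·a = 87.900 → a = ∂d/∂x = +0.001445
Back-substitute: b = ∂d/∂y = -0.002275.
Steepest decrease is along −∇f = (-0.001445 E, +0.002275 N) → northwest.

NW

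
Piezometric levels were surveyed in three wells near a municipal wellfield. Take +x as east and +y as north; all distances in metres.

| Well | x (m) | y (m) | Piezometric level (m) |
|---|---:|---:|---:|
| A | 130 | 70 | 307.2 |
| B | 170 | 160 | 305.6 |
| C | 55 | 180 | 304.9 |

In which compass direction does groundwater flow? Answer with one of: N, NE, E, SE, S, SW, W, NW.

Taking A as reference: B−A = (40, 90, -1.6); C−A = (-75, 110, -2.3).
Solve a·Δx + b·Δy = Δh: det = 40·110 − (-75)·90 = 11150.
∂h/∂x = [(-1.6)·110 − (-2.3)·90] / 11150 = +0.002780
∂h/∂y = [40·(-2.3) − (-75)·(-1.6)] / 11150 = -0.01901
Flow = −∇h = (-0.002780 east, +0.01901 north), which points north.

N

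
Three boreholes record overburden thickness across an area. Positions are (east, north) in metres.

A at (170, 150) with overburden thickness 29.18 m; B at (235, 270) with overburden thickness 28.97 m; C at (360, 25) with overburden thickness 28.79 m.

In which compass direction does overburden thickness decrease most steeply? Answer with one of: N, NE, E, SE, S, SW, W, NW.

E

Differences from A: to B (Δx, Δy, Δh) = (65, 120, -0.21); to C = (190, -125, -0.39).
Solve a·Δx + b·Δy = Δd: det = 65·(-125) − 190·120 = -30925.
∂d/∂x = [(-0.21)·(-125) − (-0.39)·120] / -30925 = -0.002362
∂d/∂y = [65·(-0.39) − 190·(-0.21)] / -30925 = -0.0004705
Steepest decrease is along −∇f = (+0.002362 E, +0.0004705 N) → east.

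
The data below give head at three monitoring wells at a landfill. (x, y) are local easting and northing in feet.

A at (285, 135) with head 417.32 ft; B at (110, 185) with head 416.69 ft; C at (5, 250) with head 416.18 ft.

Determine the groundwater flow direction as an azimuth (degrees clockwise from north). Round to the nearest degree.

326°

Taking A as reference: B−A = (-175, 50, -0.63); C−A = (-280, 115, -1.14).
Solve a·Δx + b·Δy = Δh: det = (-175)·115 − (-280)·50 = -6125.
∂h/∂x = [(-0.63)·115 − (-1.14)·50] / -6125 = +0.002522
∂h/∂y = [(-175)·(-1.14) − (-280)·(-0.63)] / -6125 = -0.003771
Flow direction (−∇h) has components (-0.002522 E, +0.003771 N).
Azimuth = atan2(E, N) = atan2(-0.002522, +0.003771) = 326.2° ≈ 326°.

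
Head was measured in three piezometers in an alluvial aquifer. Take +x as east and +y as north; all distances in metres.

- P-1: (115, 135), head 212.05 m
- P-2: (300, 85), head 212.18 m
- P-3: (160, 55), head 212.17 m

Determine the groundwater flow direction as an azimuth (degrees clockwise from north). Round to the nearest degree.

345°

Differences from P-1: to P-2 (Δx, Δy, Δh) = (185, -50, +0.13); to P-3 = (45, -80, +0.12).
Determinant of the coordinate differences = 185·(-80) − 45·(-50) = -12550.
∂h/∂x = [(+0.13)·(-80) − (+0.12)·(-50)] / -12550 = +0.0003506
∂h/∂y = [185·(+0.12) − 45·(+0.13)] / -12550 = -0.001303
Flow direction (−∇h) has components (-0.0003506 E, +0.001303 N).
Azimuth = atan2(E, N) = atan2(-0.0003506, +0.001303) = 344.9° ≈ 345°.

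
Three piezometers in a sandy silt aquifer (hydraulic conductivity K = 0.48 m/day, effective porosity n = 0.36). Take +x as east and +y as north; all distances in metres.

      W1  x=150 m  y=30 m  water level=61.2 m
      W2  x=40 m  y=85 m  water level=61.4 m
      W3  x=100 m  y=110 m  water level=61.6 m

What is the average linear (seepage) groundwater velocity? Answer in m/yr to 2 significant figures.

With h = a·x + b·y + c and W1 as origin, the differences give:
  (-110)·a + 55·b = +0.2
  (-50)·a + 80·b = +0.4
Eliminate b (×80 and ×55, subtract): -6050·a = -6.00 → a = ∂h/∂x = +0.0009917
Back-substitute: b = ∂h/∂y = +0.005620.
|∇h| = √(0.0009917² + 0.005620²) = 0.005707
Seepage velocity v = K·i/n = 0.48 × 0.005707 / 0.36 = 0.007609 m/day = 2.779 m/yr.

2.8 m/yr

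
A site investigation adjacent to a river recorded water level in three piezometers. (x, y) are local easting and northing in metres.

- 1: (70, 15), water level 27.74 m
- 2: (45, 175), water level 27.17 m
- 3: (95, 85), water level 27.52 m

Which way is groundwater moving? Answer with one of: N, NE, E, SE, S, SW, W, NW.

N

Three-point gradient (reference 1): Δ to 2 = (-25, 160, -0.57), Δ to 3 = (25, 70, -0.22).
∂h/∂x = +0.0008174, ∂h/∂y = -0.003435 (det = -5750).
Flow = −∇h = (-0.0008174 east, +0.003435 north), which points north.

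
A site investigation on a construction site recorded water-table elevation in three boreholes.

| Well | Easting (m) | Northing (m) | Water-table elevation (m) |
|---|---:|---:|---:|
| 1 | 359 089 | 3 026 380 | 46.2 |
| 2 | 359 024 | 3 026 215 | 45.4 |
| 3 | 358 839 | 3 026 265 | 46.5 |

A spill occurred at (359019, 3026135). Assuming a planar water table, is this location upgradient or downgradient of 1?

Differences from 1: to 2 (Δx, Δy, Δh) = (-65, -165, -0.8); to 3 = (-250, -115, +0.3).
Solve a·Δx + b·Δy = Δh: det = (-65)·(-115) − (-250)·(-165) = -33775.
∂h/∂x = [(-0.8)·(-115) − (+0.3)·(-165)] / -33775 = -0.004189
∂h/∂y = [(-65)·(+0.3) − (-250)·(-0.8)] / -33775 = +0.006499
Head at (359019, 3026135) = 46.2 + (-0.004189)·(-70) + (+0.006499)·(-245) = 44.90 m.
That is lower than the 46.2 m at 1, so the point is downgradient.

downgradient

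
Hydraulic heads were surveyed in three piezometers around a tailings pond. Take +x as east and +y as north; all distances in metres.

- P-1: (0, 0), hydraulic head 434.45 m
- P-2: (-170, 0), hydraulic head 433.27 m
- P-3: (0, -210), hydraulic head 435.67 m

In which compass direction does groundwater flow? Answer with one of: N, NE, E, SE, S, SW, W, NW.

∂h/∂x = (433.27 − 434.45) / (-170 − 0) = +0.006941
∂h/∂y = (435.67 − 434.45) / (-210 − 0) = -0.005810
Flow = −∇h = (-0.006941 east, +0.005810 north), which points northwest.

NW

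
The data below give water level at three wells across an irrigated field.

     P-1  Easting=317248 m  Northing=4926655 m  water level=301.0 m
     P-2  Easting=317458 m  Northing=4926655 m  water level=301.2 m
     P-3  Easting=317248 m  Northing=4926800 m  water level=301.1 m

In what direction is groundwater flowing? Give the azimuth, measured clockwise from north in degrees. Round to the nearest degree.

234°

∂h/∂x = (301.2 − 301.0) / (317458 − 317248) = +0.0009524
∂h/∂y = (301.1 − 301.0) / (4926800 − 4926655) = +0.0006897
Flow direction (−∇h) has components (-0.0009524 E, -0.0006897 N).
Azimuth = atan2(E, N) = atan2(-0.0009524, -0.0006897) = 234.1° ≈ 234°.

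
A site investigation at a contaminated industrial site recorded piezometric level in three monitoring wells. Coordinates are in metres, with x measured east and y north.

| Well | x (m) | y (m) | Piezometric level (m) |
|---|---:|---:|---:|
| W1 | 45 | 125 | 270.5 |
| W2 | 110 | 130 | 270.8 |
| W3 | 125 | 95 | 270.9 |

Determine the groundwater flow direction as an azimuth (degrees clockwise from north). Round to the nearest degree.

280°

With h = a·x + b·y + c and W1 as origin, the differences give:
  65·a + 5·b = +0.3
  80·a + (-30)·b = +0.4
Eliminate b (×(-30) and ×5, subtract): -2350·a = -11.00 → a = ∂h/∂x = +0.004681
Back-substitute: b = ∂h/∂y = -0.0008511.
Flow direction (−∇h) has components (-0.004681 E, +0.0008511 N).
Azimuth = atan2(E, N) = atan2(-0.004681, +0.0008511) = 280.3° ≈ 280°.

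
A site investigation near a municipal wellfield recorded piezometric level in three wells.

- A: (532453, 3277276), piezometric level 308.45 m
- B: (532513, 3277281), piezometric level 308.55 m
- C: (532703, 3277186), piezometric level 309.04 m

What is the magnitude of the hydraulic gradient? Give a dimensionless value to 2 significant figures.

Three-point gradient (reference A): Δ to B = (60, 5, +0.10), Δ to C = (250, -90, +0.59).
∂h/∂x = +0.001797, ∂h/∂y = -0.001564 (det = -6650).
|∇h| = √(0.001797² + -0.001564²) = 0.002382

0.0024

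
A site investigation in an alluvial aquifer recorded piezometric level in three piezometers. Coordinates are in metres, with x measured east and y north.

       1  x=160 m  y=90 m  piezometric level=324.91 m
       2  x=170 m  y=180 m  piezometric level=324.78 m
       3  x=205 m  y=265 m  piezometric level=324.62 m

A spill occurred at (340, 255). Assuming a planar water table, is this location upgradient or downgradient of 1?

downgradient

Differences from 1: to 2 (Δx, Δy, Δh) = (10, 90, -0.13); to 3 = (45, 175, -0.29).
Determinant of the coordinate differences = 10·175 − 45·90 = -2300.
∂h/∂x = [(-0.13)·175 − (-0.29)·90] / -2300 = -0.001457
∂h/∂y = [10·(-0.29) − 45·(-0.13)] / -2300 = -0.001283
Head at (340, 255) = 324.91 + (-0.001457)·(180) + (-0.001283)·(165) = 324.44 m.
That is lower than the 324.91 m at 1, so the point is downgradient.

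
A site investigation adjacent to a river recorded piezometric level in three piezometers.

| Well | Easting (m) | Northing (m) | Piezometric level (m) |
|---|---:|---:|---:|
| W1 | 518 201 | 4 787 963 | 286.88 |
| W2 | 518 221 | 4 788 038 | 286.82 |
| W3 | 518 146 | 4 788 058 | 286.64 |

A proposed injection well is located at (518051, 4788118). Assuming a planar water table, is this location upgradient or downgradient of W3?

downgradient

Differences from W1: to W2 (Δx, Δy, Δh) = (20, 75, -0.06); to W3 = (-55, 95, -0.24).
Determinant of the coordinate differences = 20·95 − (-55)·75 = 6025.
∂h/∂x = [(-0.06)·95 − (-0.24)·75] / 6025 = +0.002041
∂h/∂y = [20·(-0.24) − (-55)·(-0.06)] / 6025 = -0.001344
Head at (518051, 4788118) = 286.88 + (+0.002041)·(-150) + (-0.001344)·(155) = 286.37 m.
That is lower than the 286.64 m at W3, so the point is downgradient.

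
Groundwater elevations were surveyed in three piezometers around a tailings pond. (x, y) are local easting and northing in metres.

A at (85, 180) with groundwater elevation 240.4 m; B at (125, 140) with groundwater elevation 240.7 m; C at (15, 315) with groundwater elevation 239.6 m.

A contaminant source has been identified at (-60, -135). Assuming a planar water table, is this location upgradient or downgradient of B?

upgradient

Differences from A: to B (Δx, Δy, Δh) = (40, -40, +0.3); to C = (-70, 135, -0.8).
Determinant of the coordinate differences = 40·135 − (-70)·(-40) = 2600.
∂h/∂x = [(+0.3)·135 − (-0.8)·(-40)] / 2600 = +0.003269
∂h/∂y = [40·(-0.8) − (-70)·(+0.3)] / 2600 = -0.004231
Head at (-60, -135) = 240.4 + (+0.003269)·(-145) + (-0.004231)·(-315) = 241.26 m.
That is higher than the 240.7 m at B, so the point is upgradient.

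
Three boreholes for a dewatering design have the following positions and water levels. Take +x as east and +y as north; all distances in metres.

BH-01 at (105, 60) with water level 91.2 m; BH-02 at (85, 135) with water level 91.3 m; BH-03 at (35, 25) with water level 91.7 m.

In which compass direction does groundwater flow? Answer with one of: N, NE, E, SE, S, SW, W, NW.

E

With h = a·x + b·y + c and BH-01 as origin, the differences give:
  (-20)·a + 75·b = +0.1
  (-70)·a + (-35)·b = +0.5
Eliminate b (×(-35) and ×75, subtract): 5950·a = -41.00 → a = ∂h/∂x = -0.006891
Back-substitute: b = ∂h/∂y = -0.0005042.
Flow = −∇h = (+0.006891 east, +0.0005042 north), which points east.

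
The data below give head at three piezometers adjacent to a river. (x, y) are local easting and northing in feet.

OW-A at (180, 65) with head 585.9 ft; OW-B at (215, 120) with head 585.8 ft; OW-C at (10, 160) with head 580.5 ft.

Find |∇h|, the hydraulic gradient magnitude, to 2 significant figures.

Taking OW-A as reference: OW-B−OW-A = (35, 55, -0.1); OW-C−OW-A = (-170, 95, -5.4).
Solve a·Δx + b·Δy = Δh: det = 35·95 − (-170)·55 = 12675.
∂h/∂x = [(-0.1)·95 − (-5.4)·55] / 12675 = +0.02268
∂h/∂y = [35·(-5.4) − (-170)·(-0.1)] / 12675 = -0.01625
|∇h| = √(0.02268² + -0.01625²) = 0.0279

0.028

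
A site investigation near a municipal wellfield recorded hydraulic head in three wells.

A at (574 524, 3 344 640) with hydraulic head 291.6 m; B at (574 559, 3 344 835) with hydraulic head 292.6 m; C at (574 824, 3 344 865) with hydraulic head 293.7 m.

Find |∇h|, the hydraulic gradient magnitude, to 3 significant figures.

Taking A as reference: B−A = (35, 195, +1.0); C−A = (300, 225, +2.1).
Determinant of the coordinate differences = 35·225 − 300·195 = -50625.
∂h/∂x = [(+1.0)·225 − (+2.1)·195] / -50625 = +0.003644
∂h/∂y = [35·(+2.1) − 300·(+1.0)] / -50625 = +0.004474
|∇h| = √(0.003644² + 0.004474²) = 0.00577

0.00577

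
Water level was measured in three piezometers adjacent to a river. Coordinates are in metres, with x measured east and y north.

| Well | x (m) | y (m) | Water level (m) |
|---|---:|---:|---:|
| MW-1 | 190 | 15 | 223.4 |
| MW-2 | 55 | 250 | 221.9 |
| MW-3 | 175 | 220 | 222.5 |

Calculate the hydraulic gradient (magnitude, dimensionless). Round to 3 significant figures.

0.00571

With h = a·x + b·y + c and MW-1 as origin, the differences give:
  (-135)·a + 235·b = -1.5
  (-15)·a + 205·b = -0.9
Eliminate b (×205 and ×235, subtract): -24150·a = -96.00 → a = ∂h/∂x = +0.003975
Back-substitute: b = ∂h/∂y = -0.004099.
|∇h| = √(0.003975² + -0.004099²) = 0.00571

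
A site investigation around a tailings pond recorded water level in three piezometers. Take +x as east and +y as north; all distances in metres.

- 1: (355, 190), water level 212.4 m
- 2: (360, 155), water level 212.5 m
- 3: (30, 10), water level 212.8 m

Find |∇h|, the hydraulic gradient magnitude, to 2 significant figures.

Differences from 1: to 2 (Δx, Δy, Δh) = (5, -35, +0.1); to 3 = (-325, -180, +0.4).
Determinant of the coordinate differences = 5·(-180) − (-325)·(-35) = -12275.
∂h/∂x = [(+0.1)·(-180) − (+0.4)·(-35)] / -12275 = +0.0003259
∂h/∂y = [5·(+0.4) − (-325)·(+0.1)] / -12275 = -0.002811
|∇h| = √(0.0003259² + -0.002811²) = 0.00283

0.0028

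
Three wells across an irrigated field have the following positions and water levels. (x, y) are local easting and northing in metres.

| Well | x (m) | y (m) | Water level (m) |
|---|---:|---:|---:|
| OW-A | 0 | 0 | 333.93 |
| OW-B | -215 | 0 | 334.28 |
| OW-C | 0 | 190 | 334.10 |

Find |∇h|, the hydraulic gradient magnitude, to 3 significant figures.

0.00186

∂h/∂x = (334.28 − 333.93) / (-215 − 0) = -0.001628
∂h/∂y = (334.10 − 333.93) / (190 − 0) = +0.0008947
|∇h| = √(-0.001628² + 0.0008947²) = 0.001858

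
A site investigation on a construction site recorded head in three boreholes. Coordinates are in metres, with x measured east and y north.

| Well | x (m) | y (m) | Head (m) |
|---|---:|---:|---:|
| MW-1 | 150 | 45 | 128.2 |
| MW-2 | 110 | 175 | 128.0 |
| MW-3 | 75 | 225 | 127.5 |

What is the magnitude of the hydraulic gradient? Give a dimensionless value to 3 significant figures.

Differences from MW-1: to MW-2 (Δx, Δy, Δh) = (-40, 130, -0.2); to MW-3 = (-75, 180, -0.7).
Solve a·Δx + b·Δy = Δh: det = (-40)·180 − (-75)·130 = 2550.
∂h/∂x = [(-0.2)·180 − (-0.7)·130] / 2550 = +0.02157
∂h/∂y = [(-40)·(-0.7) − (-75)·(-0.2)] / 2550 = +0.005098
|∇h| = √(0.02157² + 0.005098²) = 0.02216

0.0222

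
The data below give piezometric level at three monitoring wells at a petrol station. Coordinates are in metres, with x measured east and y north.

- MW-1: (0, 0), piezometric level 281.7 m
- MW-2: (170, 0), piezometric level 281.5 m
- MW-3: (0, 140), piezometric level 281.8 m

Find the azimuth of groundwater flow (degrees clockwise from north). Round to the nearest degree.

121°

∂h/∂x = (281.5 − 281.7) / (170 − 0) = -0.001176
∂h/∂y = (281.8 − 281.7) / (140 − 0) = +0.0007143
Flow direction (−∇h) has components (+0.001176 E, -0.0007143 N).
Azimuth = atan2(E, N) = atan2(+0.001176, -0.0007143) = 121.3° ≈ 121°.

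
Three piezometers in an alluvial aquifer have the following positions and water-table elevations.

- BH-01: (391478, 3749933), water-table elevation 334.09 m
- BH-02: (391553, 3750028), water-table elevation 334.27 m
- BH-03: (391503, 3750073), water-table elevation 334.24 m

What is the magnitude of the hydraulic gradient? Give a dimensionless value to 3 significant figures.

0.00158

Differences from BH-01: to BH-02 (Δx, Δy, Δh) = (75, 95, +0.18); to BH-03 = (25, 140, +0.15).
Solve a·Δx + b·Δy = Δh: det = 75·140 − 25·95 = 8125.
∂h/∂x = [(+0.18)·140 − (+0.15)·95] / 8125 = +0.001348
∂h/∂y = [75·(+0.15) − 25·(+0.18)] / 8125 = +0.0008308
|∇h| = √(0.001348² + 0.0008308²) = 0.001583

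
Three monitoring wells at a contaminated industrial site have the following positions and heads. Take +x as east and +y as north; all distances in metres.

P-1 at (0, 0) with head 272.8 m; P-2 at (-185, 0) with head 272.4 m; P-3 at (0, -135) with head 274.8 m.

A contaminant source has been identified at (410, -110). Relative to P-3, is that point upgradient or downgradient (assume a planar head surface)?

∂h/∂x = (272.4 − 272.8) / (-185 − 0) = +0.002162
∂h/∂y = (274.8 − 272.8) / (-135 − 0) = -0.01481
Head at (410, -110) = 272.8 + (+0.002162)·(410) + (-0.01481)·(-110) = 275.32 m.
That is higher than the 274.8 m at P-3, so the point is upgradient.

upgradient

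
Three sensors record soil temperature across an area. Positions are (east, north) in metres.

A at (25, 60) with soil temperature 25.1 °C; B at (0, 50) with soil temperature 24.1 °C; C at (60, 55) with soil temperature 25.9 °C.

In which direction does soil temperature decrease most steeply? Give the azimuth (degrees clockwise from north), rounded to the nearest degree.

Differences from A: to B (Δx, Δy, Δh) = (-25, -10, -1.0); to C = (35, -5, +0.8).
Solve a·Δx + b·Δy = ΔT: det = (-25)·(-5) − 35·(-10) = 475.
∂T/∂x = [(-1.0)·(-5) − (+0.8)·(-10)] / 475 = +0.02737
∂T/∂y = [(-25)·(+0.8) − 35·(-1.0)] / 475 = +0.03158
Steepest decrease is along −∇f: components (-0.02737 E, -0.03158 N).
Azimuth = atan2(-0.02737, -0.03158) = 220.9° ≈ 221°.

221°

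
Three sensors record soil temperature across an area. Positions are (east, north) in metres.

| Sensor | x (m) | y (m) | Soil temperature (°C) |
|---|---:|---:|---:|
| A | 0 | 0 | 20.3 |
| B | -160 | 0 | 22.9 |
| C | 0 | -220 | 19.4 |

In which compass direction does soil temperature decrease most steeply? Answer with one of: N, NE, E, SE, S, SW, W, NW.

E

∂T/∂x = (22.9 − 20.3) / (-160 − 0) = -0.01625
∂T/∂y = (19.4 − 20.3) / (-220 − 0) = +0.004091
Steepest decrease is along −∇f = (+0.01625 E, -0.004091 N) → east.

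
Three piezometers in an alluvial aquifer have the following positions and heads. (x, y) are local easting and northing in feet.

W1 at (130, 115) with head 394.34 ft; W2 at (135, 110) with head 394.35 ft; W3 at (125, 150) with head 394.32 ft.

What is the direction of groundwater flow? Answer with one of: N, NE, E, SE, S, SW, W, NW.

Three-point gradient (reference W1): Δ to W2 = (5, -5, +0.01), Δ to W3 = (-5, 35, -0.02).
∂h/∂x = +0.001667, ∂h/∂y = -0.0003333 (det = 150).
Flow = −∇h = (-0.001667 east, +0.0003333 north), which points west.

W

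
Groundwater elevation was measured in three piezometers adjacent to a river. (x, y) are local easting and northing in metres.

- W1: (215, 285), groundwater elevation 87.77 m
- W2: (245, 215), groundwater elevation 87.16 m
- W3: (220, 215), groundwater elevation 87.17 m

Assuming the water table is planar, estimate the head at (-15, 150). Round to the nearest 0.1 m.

86.7 m

Differences from W1: to W2 (Δx, Δy, Δh) = (30, -70, -0.61); to W3 = (5, -70, -0.60).
Solve a·Δx + b·Δy = Δh: det = 30·(-70) − 5·(-70) = -1750.
∂h/∂x = [(-0.61)·(-70) − (-0.60)·(-70)] / -1750 = -0.0004000
∂h/∂y = [30·(-0.60) − 5·(-0.61)] / -1750 = +0.008543
h(-15, 150) = 87.77 + (-0.0004000)·(-230) + (+0.008543)·(-135) = 87.77 +0.092 -1.153 = 86.709 m.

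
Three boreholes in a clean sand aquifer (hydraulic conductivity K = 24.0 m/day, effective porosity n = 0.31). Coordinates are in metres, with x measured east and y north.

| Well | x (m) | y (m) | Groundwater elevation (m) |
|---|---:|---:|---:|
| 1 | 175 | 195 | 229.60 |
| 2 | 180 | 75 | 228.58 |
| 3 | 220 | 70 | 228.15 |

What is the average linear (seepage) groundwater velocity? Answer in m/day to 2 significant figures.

0.98 m/day

With h = a·x + b·y + c and 1 as origin, the differences give:
  5·a + (-120)·b = -1.02
  45·a + (-125)·b = -1.45
Eliminate b (×(-125) and ×(-120), subtract): 4775·a = -46.500 → a = ∂h/∂x = -0.009738
Back-substitute: b = ∂h/∂y = +0.008094.
|∇h| = √(-0.009738² + 0.008094²) = 0.01266
Seepage velocity v = K·i/n = 24.0 × 0.01266 / 0.31 = 0.9801 m/day.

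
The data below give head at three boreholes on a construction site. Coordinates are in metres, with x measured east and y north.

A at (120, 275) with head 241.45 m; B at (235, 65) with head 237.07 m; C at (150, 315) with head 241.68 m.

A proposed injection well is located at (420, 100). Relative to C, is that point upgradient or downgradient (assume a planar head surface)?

With h = a·x + b·y + c and A as origin, the differences give:
  115·a + (-210)·b = -4.38
  30·a + 40·b = +0.23
Eliminate b (×40 and ×(-210), subtract): 10900·a = -126.900 → a = ∂h/∂x = -0.01164
Back-substitute: b = ∂h/∂y = +0.01448.
Head at (420, 100) = 241.45 + (-0.01164)·(300) + (+0.01448)·(-175) = 235.42 m.
That is lower than the 241.68 m at C, so the point is downgradient.

downgradient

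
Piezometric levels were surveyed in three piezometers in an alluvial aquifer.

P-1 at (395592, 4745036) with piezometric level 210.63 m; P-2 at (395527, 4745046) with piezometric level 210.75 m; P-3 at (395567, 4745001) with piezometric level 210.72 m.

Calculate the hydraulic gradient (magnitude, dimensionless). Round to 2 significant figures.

0.0023

Taking P-1 as reference: P-2−P-1 = (-65, 10, +0.12); P-3−P-1 = (-25, -35, +0.09).
Solve a·Δx + b·Δy = Δh: det = (-65)·(-35) − (-25)·10 = 2525.
∂h/∂x = [(+0.12)·(-35) − (+0.09)·10] / 2525 = -0.002020
∂h/∂y = [(-65)·(+0.09) − (-25)·(+0.12)] / 2525 = -0.001129
|∇h| = √(-0.002020² + -0.001129²) = 0.002314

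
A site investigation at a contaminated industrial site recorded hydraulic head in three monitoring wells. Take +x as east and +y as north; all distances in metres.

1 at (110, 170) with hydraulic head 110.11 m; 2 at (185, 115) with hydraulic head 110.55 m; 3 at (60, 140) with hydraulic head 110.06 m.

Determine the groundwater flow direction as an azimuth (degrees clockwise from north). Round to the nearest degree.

319°

Three-point gradient (reference 1): Δ to 2 = (75, -55, +0.44), Δ to 3 = (-50, -30, -0.05).
∂h/∂x = +0.003190, ∂h/∂y = -0.003650 (det = -5000).
Flow direction (−∇h) has components (-0.003190 E, +0.003650 N).
Azimuth = atan2(E, N) = atan2(-0.003190, +0.003650) = 318.8° ≈ 319°.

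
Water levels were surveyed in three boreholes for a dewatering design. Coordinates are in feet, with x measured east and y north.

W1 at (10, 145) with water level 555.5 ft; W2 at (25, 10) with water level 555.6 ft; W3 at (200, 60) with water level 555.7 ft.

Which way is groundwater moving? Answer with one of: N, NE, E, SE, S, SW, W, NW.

NW

Differences from W1: to W2 (Δx, Δy, Δh) = (15, -135, +0.1); to W3 = (190, -85, +0.2).
Solve a·Δx + b·Δy = Δh: det = 15·(-85) − 190·(-135) = 24375.
∂h/∂x = [(+0.1)·(-85) − (+0.2)·(-135)] / 24375 = +0.0007590
∂h/∂y = [15·(+0.2) − 190·(+0.1)] / 24375 = -0.0006564
Flow = −∇h = (-0.0007590 east, +0.0006564 north), which points northwest.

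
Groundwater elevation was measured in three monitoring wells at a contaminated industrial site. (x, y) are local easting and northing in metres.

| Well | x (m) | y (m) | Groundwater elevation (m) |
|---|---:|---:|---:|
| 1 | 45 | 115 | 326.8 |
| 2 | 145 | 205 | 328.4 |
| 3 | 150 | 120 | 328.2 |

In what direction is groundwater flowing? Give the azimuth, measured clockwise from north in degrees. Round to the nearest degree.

With h = a·x + b·y + c and 1 as origin, the differences give:
  100·a + 90·b = +1.6
  105·a + 5·b = +1.4
Eliminate b (×5 and ×90, subtract): -8950·a = -118.00 → a = ∂h/∂x = +0.01318
Back-substitute: b = ∂h/∂y = +0.003128.
Flow direction (−∇h) has components (-0.01318 E, -0.003128 N).
Azimuth = atan2(E, N) = atan2(-0.01318, -0.003128) = 256.7° ≈ 257°.

257°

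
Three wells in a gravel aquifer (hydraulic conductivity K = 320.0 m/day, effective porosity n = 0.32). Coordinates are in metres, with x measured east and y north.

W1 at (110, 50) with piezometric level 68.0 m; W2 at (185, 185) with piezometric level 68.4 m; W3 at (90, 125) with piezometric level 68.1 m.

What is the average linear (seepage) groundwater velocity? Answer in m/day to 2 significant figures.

Differences from W1: to W2 (Δx, Δy, Δh) = (75, 135, +0.4); to W3 = (-20, 75, +0.1).
Determinant of the coordinate differences = 75·75 − (-20)·135 = 8325.
∂h/∂x = [(+0.4)·75 − (+0.1)·135] / 8325 = +0.001982
∂h/∂y = [75·(+0.1) − (-20)·(+0.4)] / 8325 = +0.001862
|∇h| = √(0.001982² + 0.001862²) = 0.002719
Seepage velocity v = K·i/n = 320.0 × 0.002719 / 0.32 = 2.719 m/day.

2.7 m/day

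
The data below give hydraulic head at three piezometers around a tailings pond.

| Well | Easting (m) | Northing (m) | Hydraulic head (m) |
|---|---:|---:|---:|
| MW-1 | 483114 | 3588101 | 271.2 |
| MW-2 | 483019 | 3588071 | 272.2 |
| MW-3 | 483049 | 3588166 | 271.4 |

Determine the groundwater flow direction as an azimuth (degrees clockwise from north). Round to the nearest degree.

Taking MW-1 as reference: MW-2−MW-1 = (-95, -30, +1.0); MW-3−MW-1 = (-65, 65, +0.2).
Solve a·Δx + b·Δy = Δh: det = (-95)·65 − (-65)·(-30) = -8125.
∂h/∂x = [(+1.0)·65 − (+0.2)·(-30)] / -8125 = -0.008738
∂h/∂y = [(-95)·(+0.2) − (-65)·(+1.0)] / -8125 = -0.005662
Flow direction (−∇h) has components (+0.008738 E, +0.005662 N).
Azimuth = atan2(E, N) = atan2(+0.008738, +0.005662) = 57.1° ≈ 057°.

057°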